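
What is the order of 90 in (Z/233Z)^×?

232

By Lagrange's theorem, ord_233(90) divides φ(233) = 233 − 1 = 232 = 2^3 · 29.
Divisors of 232: 1, 2, 4, 8, 29, 58, 116, 232.
Compute 90^d (mod 233) for the divisors d until we hit 1:
90^1 ≡ 90 (mod 233)
90^2 ≡ 178 (mod 233)
90^4 ≡ 229 (mod 233)
90^8 ≡ 16 (mod 233)
90^29 ≡ 97 (mod 233)
90^58 ≡ 89 (mod 233)
90^116 ≡ 232 (mod 233)
90^232 ≡ 1 (mod 233) ✓
Therefore the multiplicative order of 90 modulo 233 is 232.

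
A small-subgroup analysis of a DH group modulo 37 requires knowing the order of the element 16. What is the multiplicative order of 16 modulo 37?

ord(16) | φ(37) = 37 − 1 = 36 = 2^2 · 3^2.
Divisors of 36: 1, 2, 3, 4, 6, 9, 12, 18, 36.
Evaluate successive powers at the divisors of 36:
16^1 ≡ 16 (mod 37)
16^2 ≡ 34 (mod 37)
16^3 ≡ 26 (mod 37)
16^4 ≡ 9 (mod 37)
16^6 ≡ 10 (mod 37)
16^9 ≡ 1 (mod 37) ✓
Hence ord(16) = 9.

9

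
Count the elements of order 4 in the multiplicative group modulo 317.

φ(317) = 317 − 1 = 316 = 2^2 · 79.
(Z/317Z)^× is cyclic (|G| = 316); a cyclic group of order m has exactly φ(d) elements of each order d | m, and none otherwise.
4 = 2^2 divides 316, and φ(4) = 2.

2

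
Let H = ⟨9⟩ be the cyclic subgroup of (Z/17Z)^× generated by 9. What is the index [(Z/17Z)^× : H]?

ord(9) | φ(17) = 17 − 1 = 16 = 2^4.
Divisors of 16: 1, 2, 4, 8, 16.
Check 9^d mod 17 for each divisor in increasing order:
9^1 ≡ 9 (mod 17)
9^2 ≡ 13 (mod 17)
9^4 ≡ 16 (mod 17)
9^8 ≡ 1 (mod 17) ✓
So ord_17(9) = 8, hence |⟨9⟩| = 8.
[(Z/17Z)^× : ⟨9⟩] = 16/8 = 2.

2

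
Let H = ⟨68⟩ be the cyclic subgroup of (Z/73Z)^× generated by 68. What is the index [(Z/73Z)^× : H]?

1

Since 68 ∈ (Z/73Z)^×, its order divides φ(73) = 73 − 1 = 72 = 2^3 · 3^2.
Divisors of 72: 1, 2, 3, 4, 6, 8, 9, 12, 18, 24, 36, 72.
Test each divisor d:
68^1 ≡ 68 (mod 73)
68^2 ≡ 25 (mod 73)
68^3 ≡ 21 (mod 73)
68^4 ≡ 41 (mod 73)
68^6 ≡ 3 (mod 73)
68^8 ≡ 2 (mod 73)
68^9 ≡ 63 (mod 73)
68^12 ≡ 9 (mod 73)
68^18 ≡ 27 (mod 73)
68^24 ≡ 8 (mod 73)
68^36 ≡ 72 (mod 73)
68^72 ≡ 1 (mod 73) ✓
Thus |⟨68⟩| = ord(68) = 72.
The index is φ(73) / ord(68) = 72 / 72 = 1.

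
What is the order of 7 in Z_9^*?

3

ord(7) | φ(9) = φ(3^2) = 3·(3−1) = 6 = 2 · 3.
Divisors of 6: 1, 2, 3, 6.
Evaluate successive powers at the divisors of 6:
7^1 ≡ 7 (mod 9)
7^2 ≡ 4 (mod 9)
7^3 ≡ 1 (mod 9) ✓
Therefore the multiplicative order of 7 modulo 9 is 3.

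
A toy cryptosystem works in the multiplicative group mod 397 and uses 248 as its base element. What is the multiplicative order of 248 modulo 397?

Since 248 ∈ (Z/397Z)^×, its order divides φ(397) = 397 − 1 = 396 = 2^2 · 3^2 · 11.
Divisors of 396: 1, 2, 3, 4, 6, 9, 11, 12, 18, 22, 33, 36, 44, 66, 99, 132, 198, 396.
Check 248^d mod 397 for each divisor in increasing order:
248^1 ≡ 248
248^2 ≡ 366
248^3 ≡ 252
248^4 ≡ 167
248^6 ≡ 381
248^9 ≡ 335
248^11 ≡ 334
248^12 ≡ 256
248^18 ≡ 271
248^22 ≡ 396
248^33 ≡ 63
248^36 ≡ 393
248^44 ≡ 1
Hence ord(248) = 44.

44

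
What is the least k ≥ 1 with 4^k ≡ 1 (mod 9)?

3

Since 4 ∈ (Z/9Z)^×, its order divides φ(9) = φ(3^2) = 3·(3−1) = 6 = 2 · 3.
Divisors of 6: 1, 2, 3, 6.
Test each divisor d:
4^1 ≡ 4
4^2 ≡ 7
4^3 ≡ 1
So ord_9(4) = 3.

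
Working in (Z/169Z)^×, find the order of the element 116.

Since 116 ∈ (Z/169Z)^×, its order divides φ(169) = φ(13^2) = 13·(13−1) = 156 = 2^2 · 3 · 13.
Divisors of 156: 1, 2, 3, 4, 6, 12, 13, 26, 39, 52, 78, 156.
Evaluate successive powers at the divisors of 156:
116^1 ≡ 116
116^2 ≡ 105
116^3 ≡ 12
116^4 ≡ 40
116^6 ≡ 144
116^12 ≡ 118
116^13 ≡ 168
116^26 ≡ 1
Therefore the multiplicative order of 116 modulo 169 is 26.

26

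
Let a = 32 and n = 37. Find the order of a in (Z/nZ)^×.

36

Since 32 ∈ (Z/37Z)^×, its order divides φ(37) = 37 − 1 = 36 = 2^2 · 3^2.
Divisors of 36: 1, 2, 3, 4, 6, 9, 12, 18, 36.
Compute 32^d (mod 37) for the divisors d until we hit 1:
32^1 ≡ 32
32^2 ≡ 25
32^3 ≡ 23
32^4 ≡ 33
32^6 ≡ 11
32^9 ≡ 31
32^12 ≡ 10
32^18 ≡ 36
32^36 ≡ 1
The smallest such exponent is 36, so the order of 32 is 36.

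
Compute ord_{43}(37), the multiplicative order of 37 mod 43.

6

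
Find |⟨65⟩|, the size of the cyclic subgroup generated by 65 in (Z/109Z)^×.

108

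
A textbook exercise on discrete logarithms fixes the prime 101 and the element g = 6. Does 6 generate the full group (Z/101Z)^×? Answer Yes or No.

φ(101) = 101 − 1 = 100 = 2^2 · 5^2.
6 is a primitive root mod 101 iff 6^(φ(101)/q) ≢ 1 for every prime q | φ(101), i.e. q ∈ {2, 5}.
6^50 ≡ 1 (mod 101)  [q = 2: ≡ 1 ✗]
6^20 ≡ 1 (mod 101)  [q = 5: ≡ 1 ✗]
6^50 ≡ 1 shows ord(6) | 50, strictly less than φ(101); not a primitive root.

No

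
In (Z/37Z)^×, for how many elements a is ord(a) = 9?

φ(37) = 37 − 1 = 36 = 2^2 · 3^2.
Since (Z/37Z)^× is cyclic of order 36, the number of elements of order d is φ(d) when d | 36 and 0 otherwise.
9 = 3^2 divides 36, and φ(9) = 6.

6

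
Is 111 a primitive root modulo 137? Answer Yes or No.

φ(137) = 137 − 1 = 136 = 2^3 · 17.
An element g generates (Z/137Z)^× iff g^(136/q) ≢ 1 (mod 137) for each prime q ∈ {2, 17}.
111^68 ≡ 136 (mod 137)  [q = 2: ≢ 1 ✓]
111^8 ≡ 122 (mod 137)  [q = 17: ≢ 1 ✓]
Every test exponent gives a nontrivial residue, hence 111 generates the full group.

Yes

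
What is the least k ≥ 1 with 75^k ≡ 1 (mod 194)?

4

ord(75) | φ(194) = φ(2)·φ(97) = 1·96 = 96 = 2^5 · 3.
Divisors of 96: 1, 2, 3, 4, 6, 8, 12, 16, 24, 32, 48, 96.
Test each divisor d:
75^1 ≡ 75 (mod 194)
75^2 ≡ 193 (mod 194)
75^3 ≡ 119 (mod 194)
75^4 ≡ 1 (mod 194) ✓
So ord_194(75) = 4.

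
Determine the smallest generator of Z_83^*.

φ(83) = 83 − 1 = 82 = 2 · 41.
g is a primitive root iff g^(82/q) ≢ 1 (mod 83) for each prime q ∈ {2, 41}.
g = 2: 2^41 ≡ 82; 2^2 ≡ 4 — none is 1, so 2 is a primitive root.
Hence the least primitive root of 83 is 2.

2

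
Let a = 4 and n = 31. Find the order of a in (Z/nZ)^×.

5

The order of 4 must divide φ(31) = 31 − 1 = 30 = 2 · 3 · 5.
Divisors of 30: 1, 2, 3, 5, 6, 10, 15, 30.
Check 4^d mod 31 for each divisor in increasing order:
4^1 ≡ 4 (mod 31)
4^2 ≡ 16 (mod 31)
4^3 ≡ 2 (mod 31)
4^5 ≡ 1 (mod 31) ✓
Hence ord(4) = 5.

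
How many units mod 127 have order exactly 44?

0

φ(127) = 127 − 1 = 126 = 2 · 3^2 · 7.
In a cyclic group of order 126, there are φ(d) elements of order d for each divisor d of 126, and zero for non-divisors.
44 does not divide 126, so no element of (Z/127Z)^× has order 44.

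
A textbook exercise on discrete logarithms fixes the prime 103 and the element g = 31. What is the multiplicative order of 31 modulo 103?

34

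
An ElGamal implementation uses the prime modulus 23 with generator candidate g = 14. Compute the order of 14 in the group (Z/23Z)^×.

The order of 14 must divide φ(23) = 23 − 1 = 22 = 2 · 11.
Divisors of 22: 1, 2, 11, 22.
Evaluate successive powers at the divisors of 22:
14^1 ≡ 14 (mod 23)
14^2 ≡ 12 (mod 23)
14^11 ≡ 22 (mod 23)
14^22 ≡ 1 (mod 23) ✓
So ord_23(14) = 22.

22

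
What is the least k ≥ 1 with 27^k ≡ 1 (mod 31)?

ord(27) | φ(31) = 31 − 1 = 30 = 2 · 3 · 5.
Divisors of 30: 1, 2, 3, 5, 6, 10, 15, 30.
Evaluate successive powers at the divisors of 30:
27^1 ≡ 27 (mod 31)
27^2 ≡ 16 (mod 31)
27^3 ≡ 29 (mod 31)
27^5 ≡ 30 (mod 31)
27^6 ≡ 4 (mod 31)
27^10 ≡ 1 (mod 31) ✓
Hence ord(27) = 10.

10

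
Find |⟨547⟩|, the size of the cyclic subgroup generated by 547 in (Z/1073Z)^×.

ord(547) | φ(1073) = φ(29·37) = (29−1)·(37−1) = 28·36 = 1008 = 2^4 · 3^2 · 7.
Divisors of 1008: 1, 2, 3, 4, 6, 7, 8, 9, 12, 14, 16, 18, 21, 24, 28, 36, 42, 48, 56, 63, 72, 84, 112, 126, 144, 168, 252, 336, 504, 1008.
Compute 547^d (mod 1073) for the divisors d until we hit 1:
547^1 ≡ 547 (mod 1073)
547^2 ≡ 915 (mod 1073)
547^3 ≡ 487 (mod 1073)
547^4 ≡ 285 (mod 1073)
547^6 ≡ 36 (mod 1073)
547^7 ≡ 378 (mod 1073)
547^8 ≡ 750 (mod 1073)
547^9 ≡ 364 (mod 1073)
547^12 ≡ 223 (mod 1073)
547^14 ≡ 175 (mod 1073)
547^16 ≡ 248 (mod 1073)
547^18 ≡ 517 (mod 1073)
547^21 ≡ 697 (mod 1073)
547^24 ≡ 371 (mod 1073)
547^28 ≡ 581 (mod 1073)
547^36 ≡ 112 (mod 1073)
547^42 ≡ 813 (mod 1073)
547^48 ≡ 297 (mod 1073)
547^56 ≡ 639 (mod 1073)
547^63 ≡ 117 (mod 1073)
547^72 ≡ 741 (mod 1073)
547^84 ≡ 1 (mod 1073) ✓
Hence ord(547) = 84.

84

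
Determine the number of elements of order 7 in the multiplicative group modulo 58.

φ(58) = φ(2)·φ(29) = 1·28 = 28 = 2^2 · 7.
In a cyclic group of order 28, there are φ(d) elements of order d for each divisor d of 28, and zero for non-divisors.
7 | 28, and φ(7) = 7 − 1 = 6.

6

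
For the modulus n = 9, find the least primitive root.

2

φ(9) = φ(3^2) = 3·(3−1) = 6 = 2 · 3.
Test candidates g = 2, 3, … against the prime factors q ∈ {2, 3} of φ(9): g is a generator iff g^(6/q) ≢ 1 for every such q.
g = 2: 2^3 ≡ 8; 2^2 ≡ 4 — none is 1, so 2 is a primitive root.
The smallest primitive root modulo 9 is 2.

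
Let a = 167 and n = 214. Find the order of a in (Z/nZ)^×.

106

By Lagrange's theorem, ord_214(167) divides φ(214) = φ(2)·φ(107) = 1·106 = 106 = 2 · 53.
Divisors of 106: 1, 2, 53, 106.
Test each divisor d:
167^1 ≡ 167 (mod 214)
167^2 ≡ 69 (mod 214)
167^53 ≡ 213 (mod 214)
167^106 ≡ 1 (mod 214) ✓
The smallest such exponent is 106, so the order of 167 is 106.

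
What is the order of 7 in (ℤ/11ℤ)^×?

ord(7) | φ(11) = 11 − 1 = 10 = 2 · 5.
Divisors of 10: 1, 2, 5, 10.
Check 7^d mod 11 for each divisor in increasing order:
7^1 ≡ 7
7^2 ≡ 5
7^5 ≡ 10
7^10 ≡ 1
So ord_11(7) = 10.

10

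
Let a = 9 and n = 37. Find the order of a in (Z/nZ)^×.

9

Since 9 ∈ (Z/37Z)^×, its order divides φ(37) = 37 − 1 = 36 = 2^2 · 3^2.
Divisors of 36: 1, 2, 3, 4, 6, 9, 12, 18, 36.
Compute 9^d (mod 37) for the divisors d until we hit 1:
9^1 ≡ 9 (mod 37)
9^2 ≡ 7 (mod 37)
9^3 ≡ 26 (mod 37)
9^4 ≡ 12 (mod 37)
9^6 ≡ 10 (mod 37)
9^9 ≡ 1 (mod 37) ✓
The smallest such exponent is 9, so the order of 9 is 9.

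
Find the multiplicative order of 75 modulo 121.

55

Since 75 ∈ (Z/121Z)^×, its order divides φ(121) = φ(11^2) = 11·(11−1) = 110 = 2 · 5 · 11.
Divisors of 110: 1, 2, 5, 10, 11, 22, 55, 110.
Evaluate successive powers at the divisors of 110:
75^1 ≡ 75 (mod 121)
75^2 ≡ 59 (mod 121)
75^5 ≡ 78 (mod 121)
75^10 ≡ 34 (mod 121)
75^11 ≡ 9 (mod 121)
75^22 ≡ 81 (mod 121)
75^55 ≡ 1 (mod 121) ✓
So ord_121(75) = 55.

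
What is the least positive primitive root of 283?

φ(283) = 283 − 1 = 282 = 2 · 3 · 47.
Test candidates g = 2, 3, … against the prime factors q ∈ {2, 3, 47} of φ(283): g is a generator iff g^(282/q) ≢ 1 for every such q.
g = 2: 2^141 ≡ 282; 2^94 ≡ 1 — hits 1, so not a primitive root.
g = 3: 3^141 ≡ 282; 3^94 ≡ 238; 3^6 ≡ 163 — none is 1, so 3 is a primitive root.
The smallest primitive root modulo 283 is 3.

3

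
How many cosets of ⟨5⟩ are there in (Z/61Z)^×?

ord(5) | φ(61) = 61 − 1 = 60 = 2^2 · 3 · 5.
Divisors of 60: 1, 2, 3, 4, 5, 6, 10, 12, 15, 20, 30, 60.
Check 5^d mod 61 for each divisor in increasing order:
5^1 ≡ 5
5^2 ≡ 25
5^3 ≡ 3
5^4 ≡ 15
5^5 ≡ 14
5^6 ≡ 9
5^10 ≡ 13
5^12 ≡ 20
5^15 ≡ 60
5^20 ≡ 47
5^30 ≡ 1
Thus |⟨5⟩| = ord(5) = 30.
The index is φ(61) / ord(5) = 60 / 30 = 2.

2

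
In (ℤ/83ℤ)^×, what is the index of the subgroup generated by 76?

1

By Lagrange's theorem, ord_83(76) divides φ(83) = 83 − 1 = 82 = 2 · 41.
Divisors of 82: 1, 2, 41, 82.
Test each divisor d:
76^1 ≡ 76
76^2 ≡ 49
76^41 ≡ 82
76^82 ≡ 1
Thus |⟨76⟩| = ord(76) = 82.
The index is φ(83) / ord(76) = 82 / 82 = 1.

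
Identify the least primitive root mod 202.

φ(202) = φ(2)·φ(101) = 1·100 = 100 = 2^2 · 5^2.
g is a primitive root iff g^(100/q) ≢ 1 (mod 202) for each prime q ∈ {2, 5}.
g = 2: gcd(2, 202) = 2 > 1, not a unit — skip.
g = 3: 3^50 ≡ 201; 3^20 ≡ 185 — none is 1, so 3 is a primitive root.
So 3 is the smallest generator of (Z/202Z)^×.

3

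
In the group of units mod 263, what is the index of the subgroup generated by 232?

1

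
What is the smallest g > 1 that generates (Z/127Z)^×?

3

φ(127) = 127 − 1 = 126 = 2 · 3^2 · 7.
g is a primitive root iff g^(126/q) ≢ 1 (mod 127) for each prime q ∈ {2, 3, 7}.
g = 2: 2^63 ≡ 1 — hits 1, so not a primitive root.
g = 3: 3^63 ≡ 126; 3^42 ≡ 107; 3^18 ≡ 4 — none is 1, so 3 is a primitive root.
The smallest primitive root modulo 127 is 3.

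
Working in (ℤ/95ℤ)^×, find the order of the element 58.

By Lagrange's theorem, ord_95(58) divides φ(95) = φ(5·19) = (5−1)·(19−1) = 4·18 = 72 = 2^3 · 3^2.
Divisors of 72: 1, 2, 3, 4, 6, 8, 9, 12, 18, 24, 36, 72.
Evaluate successive powers at the divisors of 72:
58^1 ≡ 58 (mod 95)
58^2 ≡ 39 (mod 95)
58^3 ≡ 77 (mod 95)
58^4 ≡ 1 (mod 95) ✓
Hence ord(58) = 4.

4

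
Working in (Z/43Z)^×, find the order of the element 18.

ord(18) | φ(43) = 43 − 1 = 42 = 2 · 3 · 7.
Divisors of 42: 1, 2, 3, 6, 7, 14, 21, 42.
Compute 18^d (mod 43) for the divisors d until we hit 1:
18^1 ≡ 18
18^2 ≡ 23
18^3 ≡ 27
18^6 ≡ 41
18^7 ≡ 7
18^14 ≡ 6
18^21 ≡ 42
18^42 ≡ 1
The smallest such exponent is 42, so the order of 18 is 42.

42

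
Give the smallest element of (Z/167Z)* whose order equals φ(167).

φ(167) = 167 − 1 = 166 = 2 · 83.
g is a primitive root iff g^(166/q) ≢ 1 (mod 167) for each prime q ∈ {2, 83}.
g = 2: 2^83 ≡ 1 — hits 1, so not a primitive root.
g = 3: 3^83 ≡ 1 — hits 1, so not a primitive root.
g = 4: 4^83 ≡ 1 — hits 1, so not a primitive root.
g = 5: 5^83 ≡ 166; 5^2 ≡ 25 — none is 1, so 5 is a primitive root.
So 5 is the smallest generator of (Z/167Z)^×.

5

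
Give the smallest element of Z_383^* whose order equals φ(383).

5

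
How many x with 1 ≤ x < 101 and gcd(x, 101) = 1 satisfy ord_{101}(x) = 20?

φ(101) = 101 − 1 = 100 = 2^2 · 5^2.
(Z/101Z)^× is cyclic (|G| = 100); a cyclic group of order m has exactly φ(d) elements of each order d | m, and none otherwise.
20 = 2^2 · 5 divides 100, and φ(20) = 8.

8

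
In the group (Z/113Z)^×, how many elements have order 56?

φ(113) = 113 − 1 = 112 = 2^4 · 7.
Since (Z/113Z)^× is cyclic of order 112, the number of elements of order d is φ(d) when d | 112 and 0 otherwise.
56 = 2^3 · 7 divides 112, and φ(56) = 24.

24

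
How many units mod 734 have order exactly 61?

60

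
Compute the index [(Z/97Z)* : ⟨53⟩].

2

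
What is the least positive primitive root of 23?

φ(23) = 23 − 1 = 22 = 2 · 11.
Test candidates g = 2, 3, … against the prime factors q ∈ {2, 11} of φ(23): g is a generator iff g^(22/q) ≢ 1 for every such q.
g = 2: 2^11 ≡ 1 — hits 1, so not a primitive root.
g = 3: 3^11 ≡ 1 — hits 1, so not a primitive root.
g = 4: 4^11 ≡ 1 — hits 1, so not a primitive root.
g = 5: 5^11 ≡ 22; 5^2 ≡ 2 — none is 1, so 5 is a primitive root.
The smallest primitive root modulo 23 is 5.

5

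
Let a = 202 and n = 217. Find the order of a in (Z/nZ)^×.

10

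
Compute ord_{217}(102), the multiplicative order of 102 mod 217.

By Lagrange's theorem, ord_217(102) divides φ(217) = φ(7·31) = (7−1)·(31−1) = 6·30 = 180 = 2^2 · 3^2 · 5.
Divisors of 180: 1, 2, 3, 4, 5, 6, 9, 10, 12, 15, 18, 20, 30, 36, 45, 60, 90, 180.
Evaluate successive powers at the divisors of 180:
102^1 ≡ 102 (mod 217)
102^2 ≡ 205 (mod 217)
102^3 ≡ 78 (mod 217)
102^4 ≡ 144 (mod 217)
102^5 ≡ 149 (mod 217)
102^6 ≡ 8 (mod 217)
102^9 ≡ 190 (mod 217)
102^10 ≡ 67 (mod 217)
102^12 ≡ 64 (mod 217)
102^15 ≡ 1 (mod 217) ✓
The smallest such exponent is 15, so the order of 102 is 15.

15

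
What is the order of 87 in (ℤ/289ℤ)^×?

136

The order of 87 must divide φ(289) = φ(17^2) = 17·(17−1) = 272 = 2^4 · 17.
Divisors of 272: 1, 2, 4, 8, 16, 17, 34, 68, 136, 272.
Test each divisor d:
87^1 ≡ 87 (mod 289)
87^2 ≡ 55 (mod 289)
87^4 ≡ 135 (mod 289)
87^8 ≡ 18 (mod 289)
87^16 ≡ 35 (mod 289)
87^17 ≡ 155 (mod 289)
87^34 ≡ 38 (mod 289)
87^68 ≡ 288 (mod 289)
87^136 ≡ 1 (mod 289) ✓
Hence ord(87) = 136.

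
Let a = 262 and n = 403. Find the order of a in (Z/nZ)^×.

60

ord(262) | φ(403) = φ(13·31) = (13−1)·(31−1) = 12·30 = 360 = 2^3 · 3^2 · 5.
Divisors of 360: 1, 2, 3, 4, 5, 6, 8, 9, 10, 12, 15, 18, 20, 24, 30, 36, 40, 45, 60, 72, 90, 120, 180, 360.
Compute 262^d (mod 403) for the divisors d until we hit 1:
262^1 ≡ 262 (mod 403)
262^2 ≡ 134 (mod 403)
262^3 ≡ 47 (mod 403)
262^4 ≡ 224 (mod 403)
262^5 ≡ 253 (mod 403)
262^6 ≡ 194 (mod 403)
262^8 ≡ 204 (mod 403)
262^9 ≡ 252 (mod 403)
262^10 ≡ 335 (mod 403)
262^12 ≡ 157 (mod 403)
262^15 ≡ 125 (mod 403)
262^18 ≡ 233 (mod 403)
262^20 ≡ 191 (mod 403)
262^24 ≡ 66 (mod 403)
262^30 ≡ 311 (mod 403)
262^36 ≡ 287 (mod 403)
262^40 ≡ 211 (mod 403)
262^45 ≡ 187 (mod 403)
262^60 ≡ 1 (mod 403) ✓
Therefore the multiplicative order of 262 modulo 403 is 60.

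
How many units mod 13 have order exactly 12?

4

φ(13) = 13 − 1 = 12 = 2^2 · 3.
In a cyclic group of order 12, there are φ(d) elements of order d for each divisor d of 12, and zero for non-divisors.
12 = 2^2 · 3 divides 12, and φ(12) = 4.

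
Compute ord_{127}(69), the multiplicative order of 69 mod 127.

63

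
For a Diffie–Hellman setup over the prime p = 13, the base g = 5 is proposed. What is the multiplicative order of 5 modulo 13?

Since 5 ∈ (Z/13Z)^×, its order divides φ(13) = 13 − 1 = 12 = 2^2 · 3.
Divisors of 12: 1, 2, 3, 4, 6, 12.
Evaluate successive powers at the divisors of 12:
5^1 ≡ 5
5^2 ≡ 12
5^3 ≡ 8
5^4 ≡ 1
The smallest such exponent is 4, so the order of 5 is 4.

4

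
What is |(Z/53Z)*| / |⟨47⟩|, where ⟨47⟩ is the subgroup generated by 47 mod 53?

4

ord(47) | φ(53) = 53 − 1 = 52 = 2^2 · 13.
Divisors of 52: 1, 2, 4, 13, 26, 52.
Test each divisor d:
47^1 ≡ 47
47^2 ≡ 36
47^4 ≡ 24
47^13 ≡ 1
Thus |⟨47⟩| = ord(47) = 13.
Index = |(Z/53Z)^×| / |⟨47⟩| = 52 / 13 = 4.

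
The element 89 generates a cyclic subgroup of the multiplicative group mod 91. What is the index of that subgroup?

ord(89) | φ(91) = φ(7·13) = (7−1)·(13−1) = 6·12 = 72 = 2^3 · 3^2.
Divisors of 72: 1, 2, 3, 4, 6, 8, 9, 12, 18, 24, 36, 72.
Evaluate successive powers at the divisors of 72:
89^1 ≡ 89 (mod 91)
89^2 ≡ 4 (mod 91)
89^3 ≡ 83 (mod 91)
89^4 ≡ 16 (mod 91)
89^6 ≡ 64 (mod 91)
89^8 ≡ 74 (mod 91)
89^9 ≡ 34 (mod 91)
89^12 ≡ 1 (mod 91) ✓
So ord_91(89) = 12, hence |⟨89⟩| = 12.
The index is φ(91) / ord(89) = 72 / 12 = 6.

6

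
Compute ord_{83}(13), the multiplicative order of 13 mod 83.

The order of 13 must divide φ(83) = 83 − 1 = 82 = 2 · 41.
Divisors of 82: 1, 2, 41, 82.
Check 13^d mod 83 for each divisor in increasing order:
13^1 ≡ 13 (mod 83)
13^2 ≡ 3 (mod 83)
13^41 ≡ 82 (mod 83)
13^82 ≡ 1 (mod 83) ✓
So ord_83(13) = 82.

82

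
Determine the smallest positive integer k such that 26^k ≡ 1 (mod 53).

The order of 26 must divide φ(53) = 53 − 1 = 52 = 2^2 · 13.
Divisors of 52: 1, 2, 4, 13, 26, 52.
Test each divisor d:
26^1 ≡ 26
26^2 ≡ 40
26^4 ≡ 10
26^13 ≡ 30
26^26 ≡ 52
26^52 ≡ 1
The smallest such exponent is 52, so the order of 26 is 52.

52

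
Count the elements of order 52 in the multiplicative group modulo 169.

24

φ(169) = φ(13^2) = 13·(13−1) = 156 = 2^2 · 3 · 13.
In a cyclic group of order 156, there are φ(d) elements of order d for each divisor d of 156, and zero for non-divisors.
52 = 2^2 · 13 divides 156, and φ(52) = 24.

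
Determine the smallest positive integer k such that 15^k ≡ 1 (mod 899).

140

ord(15) | φ(899) = φ(29·31) = (29−1)·(31−1) = 28·30 = 840 = 2^3 · 3 · 5 · 7.
Divisors of 840: 1, 2, 3, 4, 5, 6, 7, 8, 10, 12, 14, 15, 20, 21, 24, 28, 30, 35, 40, 42, 56, 60, 70, 84, 105, 120, 140, 168, 210, 280, 420, 840.
Check 15^d mod 899 for each divisor in increasing order:
15^1 ≡ 15
15^2 ≡ 225
15^3 ≡ 678
15^4 ≡ 281
15^5 ≡ 619
15^6 ≡ 295
15^7 ≡ 829
15^8 ≡ 748
15^10 ≡ 187
15^12 ≡ 721
15^14 ≡ 405
15^15 ≡ 681
15^20 ≡ 807
15^21 ≡ 418
15^24 ≡ 219
15^28 ≡ 407
15^30 ≡ 776
15^35 ≡ 278
15^40 ≡ 373
15^42 ≡ 318
15^56 ≡ 233
15^60 ≡ 745
15^70 ≡ 869
15^84 ≡ 436
15^105 ≡ 650
15^120 ≡ 342
15^140 ≡ 1
Hence ord(15) = 140.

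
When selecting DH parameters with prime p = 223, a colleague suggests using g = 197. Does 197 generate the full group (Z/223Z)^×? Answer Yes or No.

No

φ(223) = 223 − 1 = 222 = 2 · 3 · 37.
Test 197^(222/q) mod 223 for each prime factor q of 222:
197^111 ≡ 1 (mod 223)  [q = 2: ≡ 1 ✗]
197^74 ≡ 1 (mod 223)  [q = 3: ≡ 1 ✗]
197^6 ≡ 120 (mod 223)  [q = 37: ≢ 1 ✓]
Since 197^111 ≡ 1, the order of 197 divides 111 < 222, so 197 is not a primitive root.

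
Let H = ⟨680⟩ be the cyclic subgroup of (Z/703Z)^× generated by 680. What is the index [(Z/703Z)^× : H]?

Since 680 ∈ (Z/703Z)^×, its order divides φ(703) = φ(19·37) = (19−1)·(37−1) = 18·36 = 648 = 2^3 · 3^4.
Divisors of 648: 1, 2, 3, 4, 6, 8, 9, 12, 18, 24, 27, 36, 54, 72, 81, 108, 162, 216, 324, 648.
Compute 680^d (mod 703) for the divisors d until we hit 1:
680^1 ≡ 680 (mod 703)
680^2 ≡ 529 (mod 703)
680^3 ≡ 487 (mod 703)
680^4 ≡ 47 (mod 703)
680^6 ≡ 258 (mod 703)
680^8 ≡ 100 (mod 703)
680^9 ≡ 512 (mod 703)
680^12 ≡ 482 (mod 703)
680^18 ≡ 628 (mod 703)
680^24 ≡ 334 (mod 703)
680^27 ≡ 265 (mod 703)
680^36 ≡ 1 (mod 703) ✓
So ord_703(680) = 36, hence |⟨680⟩| = 36.
The index is φ(703) / ord(680) = 648 / 36 = 18.

18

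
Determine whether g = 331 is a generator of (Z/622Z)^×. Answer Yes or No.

No

φ(622) = φ(2)·φ(311) = 1·310 = 310 = 2 · 5 · 31.
Test 331^(310/q) mod 622 for each prime factor q of 310:
331^155 ≡ 1 (mod 622)  [q = 2: ≡ 1 ✗]
331^62 ≡ 1 (mod 622)  [q = 5: ≡ 1 ✗]
331^10 ≡ 335 (mod 622)  [q = 31: ≢ 1 ✓]
Since 331^155 ≡ 1, the order of 331 divides 155 < 310, so 331 is not a primitive root.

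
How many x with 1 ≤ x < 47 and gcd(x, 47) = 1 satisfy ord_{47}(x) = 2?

1

φ(47) = 47 − 1 = 46 = 2 · 23.
Since (Z/47Z)^× is cyclic of order 46, the number of elements of order d is φ(d) when d | 46 and 0 otherwise.
2 | 46, and φ(2) = 2 − 1 = 1.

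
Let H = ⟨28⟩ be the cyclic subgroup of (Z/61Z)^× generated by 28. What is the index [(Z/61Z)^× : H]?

ord(28) | φ(61) = 61 − 1 = 60 = 2^2 · 3 · 5.
Divisors of 60: 1, 2, 3, 4, 5, 6, 10, 12, 15, 20, 30, 60.
Test each divisor d:
28^1 ≡ 28 (mod 61)
28^2 ≡ 52 (mod 61)
28^3 ≡ 53 (mod 61)
28^4 ≡ 20 (mod 61)
28^5 ≡ 11 (mod 61)
28^6 ≡ 3 (mod 61)
28^10 ≡ 60 (mod 61)
28^12 ≡ 9 (mod 61)
28^15 ≡ 50 (mod 61)
28^20 ≡ 1 (mod 61) ✓
So ord_61(28) = 20, hence |⟨28⟩| = 20.
The index is φ(61) / ord(28) = 60 / 20 = 3.

3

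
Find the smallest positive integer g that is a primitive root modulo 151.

φ(151) = 151 − 1 = 150 = 2 · 3 · 5^2.
g is a primitive root iff g^(150/q) ≢ 1 (mod 151) for each prime q ∈ {2, 3, 5}.
g = 2: 2^75 ≡ 1 — hits 1, so not a primitive root.
g = 3: 3^75 ≡ 150; 3^50 ≡ 1 — hits 1, so not a primitive root.
g = 4: 4^75 ≡ 1 — hits 1, so not a primitive root.
g = 5: 5^75 ≡ 1 — hits 1, so not a primitive root.
g = 6: 6^75 ≡ 150; 6^50 ≡ 32; 6^30 ≡ 59 — none is 1, so 6 is a primitive root.
The smallest primitive root modulo 151 is 6.

6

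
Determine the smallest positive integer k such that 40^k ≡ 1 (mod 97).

96

Since 40 ∈ (Z/97Z)^×, its order divides φ(97) = 97 − 1 = 96 = 2^5 · 3.
Divisors of 96: 1, 2, 3, 4, 6, 8, 12, 16, 24, 32, 48, 96.
Compute 40^d (mod 97) for the divisors d until we hit 1:
40^1 ≡ 40 (mod 97)
40^2 ≡ 48 (mod 97)
40^3 ≡ 77 (mod 97)
40^4 ≡ 73 (mod 97)
40^6 ≡ 12 (mod 97)
40^8 ≡ 91 (mod 97)
40^12 ≡ 47 (mod 97)
40^16 ≡ 36 (mod 97)
40^24 ≡ 75 (mod 97)
40^32 ≡ 35 (mod 97)
40^48 ≡ 96 (mod 97)
40^96 ≡ 1 (mod 97) ✓
The smallest such exponent is 96, so the order of 40 is 96.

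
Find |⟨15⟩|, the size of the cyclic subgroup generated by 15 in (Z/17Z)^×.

8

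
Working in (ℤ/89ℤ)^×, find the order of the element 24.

88

Since 24 ∈ (Z/89Z)^×, its order divides φ(89) = 89 − 1 = 88 = 2^3 · 11.
Divisors of 88: 1, 2, 4, 8, 11, 22, 44, 88.
Check 24^d mod 89 for each divisor in increasing order:
24^1 ≡ 24 (mod 89)
24^2 ≡ 42 (mod 89)
24^4 ≡ 73 (mod 89)
24^8 ≡ 78 (mod 89)
24^11 ≡ 37 (mod 89)
24^22 ≡ 34 (mod 89)
24^44 ≡ 88 (mod 89)
24^88 ≡ 1 (mod 89) ✓
Hence ord(24) = 88.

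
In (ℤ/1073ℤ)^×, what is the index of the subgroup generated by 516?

4

By Lagrange's theorem, ord_1073(516) divides φ(1073) = φ(29·37) = (29−1)·(37−1) = 28·36 = 1008 = 2^4 · 3^2 · 7.
Divisors of 1008: 1, 2, 3, 4, 6, 7, 8, 9, 12, 14, 16, 18, 21, 24, 28, 36, 42, 48, 56, 63, 72, 84, 112, 126, 144, 168, 252, 336, 504, 1008.
Evaluate successive powers at the divisors of 1008:
516^1 ≡ 516 (mod 1073)
516^2 ≡ 152 (mod 1073)
516^3 ≡ 103 (mod 1073)
516^4 ≡ 571 (mod 1073)
516^6 ≡ 952 (mod 1073)
516^7 ≡ 871 (mod 1073)
516^8 ≡ 922 (mod 1073)
516^9 ≡ 413 (mod 1073)
516^12 ≡ 692 (mod 1073)
516^14 ≡ 30 (mod 1073)
516^16 ≡ 268 (mod 1073)
516^18 ≡ 1035 (mod 1073)
516^21 ≡ 378 (mod 1073)
516^24 ≡ 306 (mod 1073)
516^28 ≡ 900 (mod 1073)
516^36 ≡ 371 (mod 1073)
516^42 ≡ 175 (mod 1073)
516^48 ≡ 285 (mod 1073)
516^56 ≡ 958 (mod 1073)
516^63 ≡ 697 (mod 1073)
516^72 ≡ 297 (mod 1073)
516^84 ≡ 581 (mod 1073)
516^112 ≡ 349 (mod 1073)
516^126 ≡ 813 (mod 1073)
516^144 ≡ 223 (mod 1073)
516^168 ≡ 639 (mod 1073)
516^252 ≡ 1 (mod 1073) ✓
So ord_1073(516) = 252, hence |⟨516⟩| = 252.
The index is φ(1073) / ord(516) = 1008 / 252 = 4.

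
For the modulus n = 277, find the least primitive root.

5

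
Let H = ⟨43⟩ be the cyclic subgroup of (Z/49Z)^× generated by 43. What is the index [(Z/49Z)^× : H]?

By Lagrange's theorem, ord_49(43) divides φ(49) = φ(7^2) = 7·(7−1) = 42 = 2 · 3 · 7.
Divisors of 42: 1, 2, 3, 6, 7, 14, 21, 42.
Evaluate successive powers at the divisors of 42:
43^1 ≡ 43
43^2 ≡ 36
43^3 ≡ 29
43^6 ≡ 8
43^7 ≡ 1
The order of 43 is 7, so the subgroup it generates has 7 elements.
The index is φ(49) / ord(43) = 42 / 7 = 6.

6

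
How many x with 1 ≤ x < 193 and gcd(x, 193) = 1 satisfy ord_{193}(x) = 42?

0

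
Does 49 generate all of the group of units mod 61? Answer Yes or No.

No

φ(61) = 61 − 1 = 60 = 2^2 · 3 · 5.
Test 49^(60/q) mod 61 for each prime factor q of 60:
49^30 ≡ 1 (mod 61)  [q = 2: ≡ 1 ✗]
49^20 ≡ 13 (mod 61)  [q = 3: ≢ 1 ✓]
49^12 ≡ 58 (mod 61)  [q = 5: ≢ 1 ✓]
The check at q = 2 fails, so 49 generates a proper subgroup.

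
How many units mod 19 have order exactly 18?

6

φ(19) = 19 − 1 = 18 = 2 · 3^2.
Since (Z/19Z)^× is cyclic of order 18, the number of elements of order d is φ(d) when d | 18 and 0 otherwise.
18 = 2 · 3^2 divides 18, and φ(18) = 6.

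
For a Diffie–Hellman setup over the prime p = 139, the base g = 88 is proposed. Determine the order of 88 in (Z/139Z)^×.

By Lagrange's theorem, ord_139(88) divides φ(139) = 139 − 1 = 138 = 2 · 3 · 23.
Divisors of 138: 1, 2, 3, 6, 23, 46, 69, 138.
Test each divisor d:
88^1 ≡ 88 (mod 139)
88^2 ≡ 99 (mod 139)
88^3 ≡ 94 (mod 139)
88^6 ≡ 79 (mod 139)
88^23 ≡ 97 (mod 139)
88^46 ≡ 96 (mod 139)
88^69 ≡ 138 (mod 139)
88^138 ≡ 1 (mod 139) ✓
The smallest such exponent is 138, so the order of 88 is 138.

138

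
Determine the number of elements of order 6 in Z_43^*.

2

φ(43) = 43 − 1 = 42 = 2 · 3 · 7.
Since (Z/43Z)^× is cyclic of order 42, the number of elements of order d is φ(d) when d | 42 and 0 otherwise.
6 = 2 · 3 divides 42, and φ(6) = 2.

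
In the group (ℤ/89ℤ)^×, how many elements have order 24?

φ(89) = 89 − 1 = 88 = 2^3 · 11.
In a cyclic group of order 88, there are φ(d) elements of order d for each divisor d of 88, and zero for non-divisors.
24 does not divide 88, so no element of (Z/89Z)^× has order 24.

0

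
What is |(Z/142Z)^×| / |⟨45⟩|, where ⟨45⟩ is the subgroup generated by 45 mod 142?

10

By Lagrange's theorem, ord_142(45) divides φ(142) = φ(2)·φ(71) = 1·70 = 70 = 2 · 5 · 7.
Divisors of 70: 1, 2, 5, 7, 10, 14, 35, 70.
Evaluate successive powers at the divisors of 70:
45^1 ≡ 45 (mod 142)
45^2 ≡ 37 (mod 142)
45^5 ≡ 119 (mod 142)
45^7 ≡ 1 (mod 142) ✓
So ord_142(45) = 7, hence |⟨45⟩| = 7.
Index = |(Z/142Z)^×| / |⟨45⟩| = 70 / 7 = 10.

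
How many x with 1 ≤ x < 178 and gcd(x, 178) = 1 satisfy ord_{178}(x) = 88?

40

φ(178) = φ(2)·φ(89) = 1·88 = 88 = 2^3 · 11.
(Z/178Z)^× is cyclic (|G| = 88); a cyclic group of order m has exactly φ(d) elements of each order d | m, and none otherwise.
88 = 2^3 · 11 divides 88, and φ(88) = 40.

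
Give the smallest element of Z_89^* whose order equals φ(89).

φ(89) = 89 − 1 = 88 = 2^3 · 11.
g is a primitive root iff g^(88/q) ≢ 1 (mod 89) for each prime q ∈ {2, 11}.
g = 2: 2^44 ≡ 1 — hits 1, so not a primitive root.
g = 3: 3^44 ≡ 88; 3^8 ≡ 64 — none is 1, so 3 is a primitive root.
Hence the least primitive root of 89 is 3.

3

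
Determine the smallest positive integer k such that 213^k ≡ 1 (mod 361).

171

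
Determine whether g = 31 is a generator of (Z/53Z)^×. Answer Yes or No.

φ(53) = 53 − 1 = 52 = 2^2 · 13.
Test 31^(52/q) mod 53 for each prime factor q of 52:
31^26 ≡ 52 (mod 53)  [q = 2: ≢ 1 ✓]
31^4 ≡ 49 (mod 53)  [q = 13: ≢ 1 ✓]
Every test exponent gives a nontrivial residue, hence 31 generates the full group.

Yes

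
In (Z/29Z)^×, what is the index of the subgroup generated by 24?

The order of 24 must divide φ(29) = 29 − 1 = 28 = 2^2 · 7.
Divisors of 28: 1, 2, 4, 7, 14, 28.
Check 24^d mod 29 for each divisor in increasing order:
24^1 ≡ 24 (mod 29)
24^2 ≡ 25 (mod 29)
24^4 ≡ 16 (mod 29)
24^7 ≡ 1 (mod 29) ✓
The order of 24 is 7, so the subgroup it generates has 7 elements.
Index = |(Z/29Z)^×| / |⟨24⟩| = 28 / 7 = 4.

4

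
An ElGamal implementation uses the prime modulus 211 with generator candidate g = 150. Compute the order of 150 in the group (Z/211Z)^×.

By Lagrange's theorem, ord_211(150) divides φ(211) = 211 − 1 = 210 = 2 · 3 · 5 · 7.
Divisors of 210: 1, 2, 3, 5, 6, 7, 10, 14, 15, 21, 30, 35, 42, 70, 105, 210.
Test each divisor d:
150^1 ≡ 150 (mod 211)
150^2 ≡ 134 (mod 211)
150^3 ≡ 55 (mod 211)
150^5 ≡ 196 (mod 211)
150^6 ≡ 71 (mod 211)
150^7 ≡ 100 (mod 211)
150^10 ≡ 14 (mod 211)
150^14 ≡ 83 (mod 211)
150^15 ≡ 1 (mod 211) ✓
So ord_211(150) = 15.

15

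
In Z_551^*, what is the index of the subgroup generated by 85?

The order of 85 must divide φ(551) = φ(19·29) = (19−1)·(29−1) = 18·28 = 504 = 2^3 · 3^2 · 7.
Divisors of 504: 1, 2, 3, 4, 6, 7, 8, 9, 12, 14, 18, 21, 24, 28, 36, 42, 56, 63, 72, 84, 126, 168, 252, 504.
Compute 85^d (mod 551) for the divisors d until we hit 1:
85^1 ≡ 85 (mod 551)
85^2 ≡ 62 (mod 551)
85^3 ≡ 311 (mod 551)
85^4 ≡ 538 (mod 551)
85^6 ≡ 296 (mod 551)
85^7 ≡ 365 (mod 551)
85^8 ≡ 169 (mod 551)
85^9 ≡ 39 (mod 551)
85^12 ≡ 7 (mod 551)
85^14 ≡ 434 (mod 551)
85^18 ≡ 419 (mod 551)
85^21 ≡ 273 (mod 551)
85^24 ≡ 49 (mod 551)
85^28 ≡ 465 (mod 551)
85^36 ≡ 343 (mod 551)
85^42 ≡ 144 (mod 551)
85^56 ≡ 233 (mod 551)
85^63 ≡ 191 (mod 551)
85^72 ≡ 286 (mod 551)
85^84 ≡ 349 (mod 551)
85^126 ≡ 115 (mod 551)
85^168 ≡ 30 (mod 551)
85^252 ≡ 1 (mod 551) ✓
Thus |⟨85⟩| = ord(85) = 252.
[(Z/551Z)^× : ⟨85⟩] = 504/252 = 2.

2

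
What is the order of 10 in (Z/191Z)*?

95

By Lagrange's theorem, ord_191(10) divides φ(191) = 191 − 1 = 190 = 2 · 5 · 19.
Divisors of 190: 1, 2, 5, 10, 19, 38, 95, 190.
Evaluate successive powers at the divisors of 190:
10^1 ≡ 10 (mod 191)
10^2 ≡ 100 (mod 191)
10^5 ≡ 107 (mod 191)
10^10 ≡ 180 (mod 191)
10^19 ≡ 184 (mod 191)
10^38 ≡ 49 (mod 191)
10^95 ≡ 1 (mod 191) ✓
The smallest such exponent is 95, so the order of 10 is 95.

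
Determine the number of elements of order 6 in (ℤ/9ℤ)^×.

2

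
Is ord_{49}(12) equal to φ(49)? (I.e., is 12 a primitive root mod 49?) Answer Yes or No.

Yes

φ(49) = φ(7^2) = 7·(7−1) = 42 = 2 · 3 · 7.
Test 12^(42/q) mod 49 for each prime factor q of 42:
12^21 ≡ 48 (mod 49)  [q = 2: ≢ 1 ✓]
12^14 ≡ 18 (mod 49)  [q = 3: ≢ 1 ✓]
12^6 ≡ 22 (mod 49)  [q = 7: ≢ 1 ✓]
None equal 1, so ord_49(12) = 42: 12 is a primitive root.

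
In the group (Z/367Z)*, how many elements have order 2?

φ(367) = 367 − 1 = 366 = 2 · 3 · 61.
In a cyclic group of order 366, there are φ(d) elements of order d for each divisor d of 366, and zero for non-divisors.
2 | 366, and φ(2) = 2 − 1 = 1.

1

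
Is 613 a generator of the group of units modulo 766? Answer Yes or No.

φ(766) = φ(2)·φ(383) = 1·382 = 382 = 2 · 191.
Test 613^(382/q) mod 766 for each prime factor q of 382:
613^191 ≡ 765 (mod 766)  [q = 2: ≢ 1 ✓]
613^2 ≡ 429 (mod 766)  [q = 191: ≢ 1 ✓]
Every test exponent gives a nontrivial residue, hence 613 generates the full group.

Yes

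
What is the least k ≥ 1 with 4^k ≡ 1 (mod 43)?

By Lagrange's theorem, ord_43(4) divides φ(43) = 43 − 1 = 42 = 2 · 3 · 7.
Divisors of 42: 1, 2, 3, 6, 7, 14, 21, 42.
Test each divisor d:
4^1 ≡ 4 (mod 43)
4^2 ≡ 16 (mod 43)
4^3 ≡ 21 (mod 43)
4^6 ≡ 11 (mod 43)
4^7 ≡ 1 (mod 43) ✓
The smallest such exponent is 7, so the order of 4 is 7.

7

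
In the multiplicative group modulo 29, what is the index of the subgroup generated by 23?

The order of 23 must divide φ(29) = 29 − 1 = 28 = 2^2 · 7.
Divisors of 28: 1, 2, 4, 7, 14, 28.
Evaluate successive powers at the divisors of 28:
23^1 ≡ 23 (mod 29)
23^2 ≡ 7 (mod 29)
23^4 ≡ 20 (mod 29)
23^7 ≡ 1 (mod 29) ✓
The order of 23 is 7, so the subgroup it generates has 7 elements.
[(Z/29Z)^× : ⟨23⟩] = 28/7 = 4.

4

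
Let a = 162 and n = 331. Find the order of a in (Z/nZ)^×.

Since 162 ∈ (Z/331Z)^×, its order divides φ(331) = 331 − 1 = 330 = 2 · 3 · 5 · 11.
Divisors of 330: 1, 2, 3, 5, 6, 10, 11, 15, 22, 30, 33, 55, 66, 110, 165, 330.
Test each divisor d:
162^1 ≡ 162
162^2 ≡ 95
162^3 ≡ 164
162^5 ≡ 23
162^6 ≡ 85
162^10 ≡ 198
162^11 ≡ 300
162^15 ≡ 251
162^22 ≡ 299
162^30 ≡ 111
162^33 ≡ 330
162^55 ≡ 32
162^66 ≡ 1
The smallest such exponent is 66, so the order of 162 is 66.

66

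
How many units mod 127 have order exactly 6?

2

φ(127) = 127 − 1 = 126 = 2 · 3^2 · 7.
Since (Z/127Z)^× is cyclic of order 126, the number of elements of order d is φ(d) when d | 126 and 0 otherwise.
6 = 2 · 3 divides 126, and φ(6) = 2.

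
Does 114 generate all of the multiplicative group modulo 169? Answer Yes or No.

φ(169) = φ(13^2) = 13·(13−1) = 156 = 2^2 · 3 · 13.
Test 114^(156/q) mod 169 for each prime factor q of 156:
114^78 ≡ 1 (mod 169)  [q = 2: ≡ 1 ✗]
114^52 ≡ 146 (mod 169)  [q = 3: ≢ 1 ✓]
114^12 ≡ 144 (mod 169)  [q = 13: ≢ 1 ✓]
The check at q = 2 fails, so 114 generates a proper subgroup.

No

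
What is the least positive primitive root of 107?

2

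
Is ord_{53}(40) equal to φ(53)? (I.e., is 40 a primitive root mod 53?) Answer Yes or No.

No

φ(53) = 53 − 1 = 52 = 2^2 · 13.
Test 40^(52/q) mod 53 for each prime factor q of 52:
40^26 ≡ 1 (mod 53)  [q = 2: ≡ 1 ✗]
40^4 ≡ 47 (mod 53)  [q = 13: ≢ 1 ✓]
40^26 ≡ 1 shows ord(40) | 26, strictly less than φ(53); not a primitive root.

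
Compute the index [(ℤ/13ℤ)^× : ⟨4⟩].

The order of 4 must divide φ(13) = 13 − 1 = 12 = 2^2 · 3.
Divisors of 12: 1, 2, 3, 4, 6, 12.
Compute 4^d (mod 13) for the divisors d until we hit 1:
4^1 ≡ 4 (mod 13)
4^2 ≡ 3 (mod 13)
4^3 ≡ 12 (mod 13)
4^4 ≡ 9 (mod 13)
4^6 ≡ 1 (mod 13) ✓
So ord_13(4) = 6, hence |⟨4⟩| = 6.
The index is φ(13) / ord(4) = 12 / 6 = 2.

2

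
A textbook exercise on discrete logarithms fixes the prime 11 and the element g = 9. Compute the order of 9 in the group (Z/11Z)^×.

Since 9 ∈ (Z/11Z)^×, its order divides φ(11) = 11 − 1 = 10 = 2 · 5.
Divisors of 10: 1, 2, 5, 10.
Check 9^d mod 11 for each divisor in increasing order:
9^1 ≡ 9 (mod 11)
9^2 ≡ 4 (mod 11)
9^5 ≡ 1 (mod 11) ✓
Hence ord(9) = 5.

5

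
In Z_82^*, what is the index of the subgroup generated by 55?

5

Since 55 ∈ (Z/82Z)^×, its order divides φ(82) = φ(2)·φ(41) = 1·40 = 40 = 2^3 · 5.
Divisors of 40: 1, 2, 4, 5, 8, 10, 20, 40.
Test each divisor d:
55^1 ≡ 55
55^2 ≡ 73
55^4 ≡ 81
55^5 ≡ 27
55^8 ≡ 1
Thus |⟨55⟩| = ord(55) = 8.
[(Z/82Z)^× : ⟨55⟩] = 40/8 = 5.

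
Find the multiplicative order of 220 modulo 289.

The order of 220 must divide φ(289) = φ(17^2) = 17·(17−1) = 272 = 2^4 · 17.
Divisors of 272: 1, 2, 4, 8, 16, 17, 34, 68, 136, 272.
Compute 220^d (mod 289) for the divisors d until we hit 1:
220^1 ≡ 220 (mod 289)
220^2 ≡ 137 (mod 289)
220^4 ≡ 273 (mod 289)
220^8 ≡ 256 (mod 289)
220^16 ≡ 222 (mod 289)
220^17 ≡ 288 (mod 289)
220^34 ≡ 1 (mod 289) ✓
Therefore the multiplicative order of 220 modulo 289 is 34.

34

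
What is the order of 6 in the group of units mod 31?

6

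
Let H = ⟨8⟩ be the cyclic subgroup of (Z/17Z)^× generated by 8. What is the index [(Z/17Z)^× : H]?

By Lagrange's theorem, ord_17(8) divides φ(17) = 17 − 1 = 16 = 2^4.
Divisors of 16: 1, 2, 4, 8, 16.
Evaluate successive powers at the divisors of 16:
8^1 ≡ 8 (mod 17)
8^2 ≡ 13 (mod 17)
8^4 ≡ 16 (mod 17)
8^8 ≡ 1 (mod 17) ✓
So ord_17(8) = 8, hence |⟨8⟩| = 8.
[(Z/17Z)^× : ⟨8⟩] = 16/8 = 2.

2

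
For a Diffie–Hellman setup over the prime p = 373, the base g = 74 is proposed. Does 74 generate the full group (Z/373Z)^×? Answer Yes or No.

φ(373) = 373 − 1 = 372 = 2^2 · 3 · 31.
74 is a primitive root mod 373 iff 74^(φ(373)/q) ≢ 1 for every prime q | φ(373), i.e. q ∈ {2, 3, 31}.
74^186 ≡ 372 (mod 373)  [q = 2: ≢ 1 ✓]
74^124 ≡ 1 (mod 373)  [q = 3: ≡ 1 ✗]
74^12 ≡ 41 (mod 373)  [q = 31: ≢ 1 ✓]
The check at q = 3 fails, so 74 generates a proper subgroup.

No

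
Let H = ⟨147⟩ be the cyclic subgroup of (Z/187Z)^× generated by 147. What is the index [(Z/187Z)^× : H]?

2

The order of 147 must divide φ(187) = φ(11·17) = (11−1)·(17−1) = 10·16 = 160 = 2^5 · 5.
Divisors of 160: 1, 2, 4, 5, 8, 10, 16, 20, 32, 40, 80, 160.
Compute 147^d (mod 187) for the divisors d until we hit 1:
147^1 ≡ 147
147^2 ≡ 104
147^4 ≡ 157
147^5 ≡ 78
147^8 ≡ 152
147^10 ≡ 100
147^16 ≡ 103
147^20 ≡ 89
147^32 ≡ 137
147^40 ≡ 67
147^80 ≡ 1
Thus |⟨147⟩| = ord(147) = 80.
[(Z/187Z)^× : ⟨147⟩] = 160/80 = 2.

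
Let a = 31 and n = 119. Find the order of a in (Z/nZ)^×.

ord(31) | φ(119) = φ(7·17) = (7−1)·(17−1) = 6·16 = 96 = 2^5 · 3.
Divisors of 96: 1, 2, 3, 4, 6, 8, 12, 16, 24, 32, 48, 96.
Check 31^d mod 119 for each divisor in increasing order:
31^1 ≡ 31 (mod 119)
31^2 ≡ 9 (mod 119)
31^3 ≡ 41 (mod 119)
31^4 ≡ 81 (mod 119)
31^6 ≡ 15 (mod 119)
31^8 ≡ 16 (mod 119)
31^12 ≡ 106 (mod 119)
31^16 ≡ 18 (mod 119)
31^24 ≡ 50 (mod 119)
31^32 ≡ 86 (mod 119)
31^48 ≡ 1 (mod 119) ✓
Hence ord(31) = 48.

48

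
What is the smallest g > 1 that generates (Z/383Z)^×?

5

φ(383) = 383 − 1 = 382 = 2 · 191.
g is a primitive root iff g^(382/q) ≢ 1 (mod 383) for each prime q ∈ {2, 191}.
g = 2: 2^191 ≡ 1 — hits 1, so not a primitive root.
g = 3: 3^191 ≡ 1 — hits 1, so not a primitive root.
g = 4: 4^191 ≡ 1 — hits 1, so not a primitive root.
g = 5: 5^191 ≡ 382; 5^2 ≡ 25 — none is 1, so 5 is a primitive root.
Hence the least primitive root of 383 is 5.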